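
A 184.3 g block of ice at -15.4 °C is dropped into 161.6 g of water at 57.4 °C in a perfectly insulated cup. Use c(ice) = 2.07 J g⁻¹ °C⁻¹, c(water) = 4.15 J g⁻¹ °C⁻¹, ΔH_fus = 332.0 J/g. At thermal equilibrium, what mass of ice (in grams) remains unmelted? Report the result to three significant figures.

m_ice remaining = 86.0 g

Heat to warm all ice to 0 °C: 184.3×2.07×15.4 = 5875.12 J
Heat released by water cooling to 0 °C: 161.6×4.15×57.4 = 38494.7 J
38494.7 J < 5875.12 + 184.3×332.0 = 67062.72 J, so not all ice melts; final T = 0 °C.
Heat left for melting: 38494.7 − 5875.12 = 32619.58 J
Mass melted = 32619.58 / 332.0 = 98.252 g
Ice remaining = 184.3 − 98.252 = 86.048 g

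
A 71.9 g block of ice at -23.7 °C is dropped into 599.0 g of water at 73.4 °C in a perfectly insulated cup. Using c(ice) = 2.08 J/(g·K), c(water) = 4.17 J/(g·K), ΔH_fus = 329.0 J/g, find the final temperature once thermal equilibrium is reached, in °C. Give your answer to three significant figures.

Heat to bring ice to 0 °C and melt it: q₁ = 71.9×2.08×23.7 + 71.9×329.0 = 27199 J
Heat the water can supply cooling to 0 °C: 599.0×4.17×73.4 = 183341 J > q₁, so all ice melts.
Energy balance: 599.0×4.17×(73.4 − T) = 27199 + 71.9×4.17×(T − 0)
2497.83(73.4 − T) = 27199 + 299.823 T
183341 − 27199 = 2797.653 T
T = 156142 / 2797.653 = 55.81 °C

T_f = 55.8 °C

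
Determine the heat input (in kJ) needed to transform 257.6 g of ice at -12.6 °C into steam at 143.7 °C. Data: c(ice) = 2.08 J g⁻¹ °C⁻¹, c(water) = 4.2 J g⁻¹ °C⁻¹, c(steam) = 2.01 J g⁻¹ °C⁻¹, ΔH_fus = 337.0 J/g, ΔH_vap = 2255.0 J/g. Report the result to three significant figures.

q = 805 kJ

q1 (heat ice -12.6→0.0 °C): 257.6 × 2.08 × 12.6 = 6751 J
q2 (melt at 0 °C): 257.6 × 337.0 = 86811 J
q3 (heat water 0.0→100.0 °C): 257.6 × 4.2 × 100.0 = 108192 J
q4 (vaporize at 100 °C): 257.6 × 2255.0 = 580888 J
q5 (heat steam 100.0→143.7 °C): 257.6 × 2.01 × 43.7 = 22627 J
Total: 6751 + 86811 + 108192 + 580888 + 22627 = 805269 J = 805 kJ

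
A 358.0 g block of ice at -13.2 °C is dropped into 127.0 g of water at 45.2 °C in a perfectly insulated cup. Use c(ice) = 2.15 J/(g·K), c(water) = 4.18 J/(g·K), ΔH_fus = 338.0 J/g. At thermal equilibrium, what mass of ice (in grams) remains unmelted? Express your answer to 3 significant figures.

Heat to warm all ice to 0 °C: 358.0×2.15×13.2 = 10160 J
Heat released by water cooling to 0 °C: 127.0×4.18×45.2 = 23995 J
23995 J < 10160 + 358.0×338.0 = 131164 J, so not all ice melts; final T = 0 °C.
Heat left for melting: 23995 − 10160 = 13835 J
Mass melted = 13835 / 338.0 = 40.93 g
Ice remaining = 358.0 − 40.93 = 317.07 g

m_ice remaining = 317 g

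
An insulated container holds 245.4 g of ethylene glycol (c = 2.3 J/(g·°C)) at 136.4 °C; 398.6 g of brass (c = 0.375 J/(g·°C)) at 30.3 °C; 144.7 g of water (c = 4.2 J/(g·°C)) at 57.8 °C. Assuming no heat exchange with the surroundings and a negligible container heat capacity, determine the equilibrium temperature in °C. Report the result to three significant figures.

T_f = 88.3 °C

Σ mᵢcᵢ(T − Tᵢ) = 0  ⇒  T = Σ mᵢcᵢTᵢ / Σ mᵢcᵢ
Σ mᵢcᵢ = 245.4×2.3 + 398.6×0.375 + 144.7×4.2 = 1321.635
Σ mᵢcᵢTᵢ = 564.42×136.4 + 149.475×30.3 + 607.74×57.8 = 116640
T = 116640 / 1321.635 = 88.25 °C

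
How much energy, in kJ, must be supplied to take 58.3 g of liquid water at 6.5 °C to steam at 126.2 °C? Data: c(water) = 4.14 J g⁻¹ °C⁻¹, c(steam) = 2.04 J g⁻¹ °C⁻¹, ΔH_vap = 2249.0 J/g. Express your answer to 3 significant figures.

q = 157 kJ

q1 (heat water 6.5→100.0 °C): 58.3 × 4.14 × 93.5 = 22567 J
q2 (vaporize at 100 °C): 58.3 × 2249.0 = 131117 J
q3 (heat steam 100.0→126.2 °C): 58.3 × 2.04 × 26.2 = 3116 J
Total: 22567 + 131117 + 3116 = 156800 J = 157 kJ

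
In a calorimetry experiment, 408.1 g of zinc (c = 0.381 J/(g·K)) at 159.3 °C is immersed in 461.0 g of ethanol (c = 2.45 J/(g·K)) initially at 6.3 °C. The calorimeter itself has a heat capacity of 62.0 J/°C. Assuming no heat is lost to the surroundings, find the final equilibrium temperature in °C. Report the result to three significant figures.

T_f = 24.0 °C

Heat lost by zinc = heat gained by ethanol + calorimeter.
(408.1)(0.381)(159.3 − T) = [(461.0)(2.45) + 62.0](T − 6.3)
155.4861 (159.3 − T) = 1191.45 (T − 6.3)
24769 − 155.4861 T = 1191.45 T − 7506.1
32275.1 = 1346.9361 T
T = 23.96 °C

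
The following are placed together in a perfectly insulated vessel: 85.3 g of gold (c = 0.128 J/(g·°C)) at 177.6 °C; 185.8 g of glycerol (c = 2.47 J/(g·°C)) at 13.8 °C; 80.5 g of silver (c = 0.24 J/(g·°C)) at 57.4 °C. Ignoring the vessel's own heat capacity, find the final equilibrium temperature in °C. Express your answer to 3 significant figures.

T_f = 19.2 °C

Σ mᵢcᵢ(T − Tᵢ) = 0  ⇒  T = Σ mᵢcᵢTᵢ / Σ mᵢcᵢ
Σ mᵢcᵢ = 85.3×0.128 + 185.8×2.47 + 80.5×0.24 = 489.1644
Σ mᵢcᵢTᵢ = 10.9184×177.6 + 458.926×13.8 + 19.32×57.4 = 9381.3
T = 9381.3 / 489.1644 = 19.18 °C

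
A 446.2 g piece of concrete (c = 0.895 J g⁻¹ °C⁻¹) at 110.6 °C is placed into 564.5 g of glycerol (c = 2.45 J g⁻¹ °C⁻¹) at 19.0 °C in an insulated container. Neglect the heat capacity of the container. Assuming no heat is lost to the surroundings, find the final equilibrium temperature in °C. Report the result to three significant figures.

T_f = 39.5 °C

Heat lost by concrete = heat gained by glycerol.
(446.2)(0.895)(110.6 − T) = (564.5)(2.45)(T − 19.0)
399.349 (110.6 − T) = 1383.025 (T − 19.0)
44168 − 399.349 T = 1383.025 T − 26277
70445 = 1782.374 T
T = 39.52 °C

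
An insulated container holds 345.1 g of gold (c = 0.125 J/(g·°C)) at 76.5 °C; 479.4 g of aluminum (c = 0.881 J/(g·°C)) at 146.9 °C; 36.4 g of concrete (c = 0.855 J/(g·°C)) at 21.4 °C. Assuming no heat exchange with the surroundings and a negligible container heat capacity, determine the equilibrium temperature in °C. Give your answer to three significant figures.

T_f = 133 °C

Σ mᵢcᵢ(T − Tᵢ) = 0  ⇒  T = Σ mᵢcᵢTᵢ / Σ mᵢcᵢ
Σ mᵢcᵢ = 345.1×0.125 + 479.4×0.881 + 36.4×0.855 = 496.6109
Σ mᵢcᵢTᵢ = 43.1375×76.5 + 422.3514×146.9 + 31.122×21.4 = 66009
T = 66009 / 496.6109 = 132.9 °C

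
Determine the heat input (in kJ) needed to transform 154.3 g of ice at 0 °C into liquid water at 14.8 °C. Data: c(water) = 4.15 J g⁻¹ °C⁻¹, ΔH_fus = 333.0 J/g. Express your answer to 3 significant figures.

q1 (melt at 0 °C): 154.3 × 333.0 = 51382 J
q2 (heat water 0.0→14.8 °C): 154.3 × 4.15 × 14.8 = 9477 J
Total: 51382 + 9477 = 60859 J = 60.9 kJ

q = 60.9 kJ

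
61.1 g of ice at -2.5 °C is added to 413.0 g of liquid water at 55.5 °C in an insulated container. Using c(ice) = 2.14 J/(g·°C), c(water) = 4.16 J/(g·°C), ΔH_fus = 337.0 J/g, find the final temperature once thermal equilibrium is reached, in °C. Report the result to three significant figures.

T_f = 37.7 °C

Heat to bring ice to 0 °C and melt it: q₁ = 61.1×2.14×2.5 + 61.1×337.0 = 20918 J
Heat the water can supply cooling to 0 °C: 413.0×4.16×55.5 = 95353.4 J > q₁, so all ice melts.
Energy balance: 413.0×4.16×(55.5 − T) = 20918 + 61.1×4.16×(T − 0)
1718.08(55.5 − T) = 20918 + 254.176 T
95353.4 − 20918 = 1972.256 T
T = 74435.4 / 1972.256 = 37.74 °C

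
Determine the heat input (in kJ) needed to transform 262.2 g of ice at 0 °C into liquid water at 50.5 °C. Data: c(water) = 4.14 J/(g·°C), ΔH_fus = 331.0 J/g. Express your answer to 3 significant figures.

q1 (melt at 0 °C): 262.2 × 331.0 = 86788 J
q2 (heat water 0.0→50.5 °C): 262.2 × 4.14 × 50.5 = 54818 J
Total: 86788 + 54818 = 141606 J = 142 kJ

q = 142 kJ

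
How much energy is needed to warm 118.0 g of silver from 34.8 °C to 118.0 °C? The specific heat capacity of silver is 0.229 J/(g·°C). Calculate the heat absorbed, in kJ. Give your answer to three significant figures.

q = m c ΔT = 118.0 × 0.229 × (118.0 − 34.8)
q = 118.0 × 0.229 × 83.2 = 2248 J = 2.25 kJ

q = 2.25 kJ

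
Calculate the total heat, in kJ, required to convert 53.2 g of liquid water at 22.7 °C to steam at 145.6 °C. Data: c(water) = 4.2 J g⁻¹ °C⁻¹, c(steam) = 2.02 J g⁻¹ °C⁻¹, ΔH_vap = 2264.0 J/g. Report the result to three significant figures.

q1 (heat water 22.7→100.0 °C): 53.2 × 4.2 × 77.3 = 17272 J
q2 (vaporize at 100 °C): 53.2 × 2264.0 = 120445 J
q3 (heat steam 100.0→145.6 °C): 53.2 × 2.02 × 45.6 = 4900 J
Total: 17272 + 120445 + 4900 = 142617 J = 143 kJ

q = 143 kJ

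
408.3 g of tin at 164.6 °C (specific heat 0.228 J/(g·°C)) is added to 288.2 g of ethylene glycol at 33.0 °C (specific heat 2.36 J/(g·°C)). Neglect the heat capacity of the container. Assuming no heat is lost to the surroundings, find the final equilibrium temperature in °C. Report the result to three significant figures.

Heat lost by tin = heat gained by ethylene glycol.
(408.3)(0.228)(164.6 − T) = (288.2)(2.36)(T − 33.0)
93.0924 (164.6 − T) = 680.152 (T − 33.0)
15323 − 93.0924 T = 680.152 T − 22445
37768 = 773.2444 T
T = 48.84 °C

T_f = 48.8 °C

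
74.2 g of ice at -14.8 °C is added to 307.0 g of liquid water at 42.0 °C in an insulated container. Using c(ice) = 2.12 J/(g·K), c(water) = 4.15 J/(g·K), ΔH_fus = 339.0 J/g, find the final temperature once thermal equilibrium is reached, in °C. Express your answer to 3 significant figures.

Heat to bring ice to 0 °C and melt it: q₁ = 74.2×2.12×14.8 + 74.2×339.0 = 27482 J
Heat the water can supply cooling to 0 °C: 307.0×4.15×42.0 = 53510.1 J > q₁, so all ice melts.
Energy balance: 307.0×4.15×(42.0 − T) = 27482 + 74.2×4.15×(T − 0)
1274.05(42.0 − T) = 27482 + 307.93 T
53510.1 − 27482 = 1581.98 T
T = 26028.1 / 1581.98 = 16.45 °C

T_f = 16.5 °C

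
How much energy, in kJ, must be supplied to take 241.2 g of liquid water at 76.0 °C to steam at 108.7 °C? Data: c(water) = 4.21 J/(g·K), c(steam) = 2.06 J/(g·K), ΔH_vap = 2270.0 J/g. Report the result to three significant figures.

q1 (heat water 76.0→100.0 °C): 241.2 × 4.21 × 24.0 = 24371 J
q2 (vaporize at 100 °C): 241.2 × 2270.0 = 547524 J
q3 (heat steam 100.0→108.7 °C): 241.2 × 2.06 × 8.7 = 4323 J
Total: 24371 + 547524 + 4323 = 576218 J = 576 kJ

q = 576 kJ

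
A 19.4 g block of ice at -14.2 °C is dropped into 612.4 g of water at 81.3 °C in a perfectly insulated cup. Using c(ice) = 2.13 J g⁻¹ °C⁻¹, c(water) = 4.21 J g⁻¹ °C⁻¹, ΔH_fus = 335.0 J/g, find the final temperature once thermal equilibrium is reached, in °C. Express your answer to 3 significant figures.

T_f = 76.1 °C

Heat to bring ice to 0 °C and melt it: q₁ = 19.4×2.13×14.2 + 19.4×335.0 = 7085.8 J
Heat the water can supply cooling to 0 °C: 612.4×4.21×81.3 = 209608 J > q₁, so all ice melts.
Energy balance: 612.4×4.21×(81.3 − T) = 7085.8 + 19.4×4.21×(T − 0)
2578.204(81.3 − T) = 7085.8 + 81.674 T
209608 − 7085.8 = 2659.878 T
T = 202522.2 / 2659.878 = 76.14 °C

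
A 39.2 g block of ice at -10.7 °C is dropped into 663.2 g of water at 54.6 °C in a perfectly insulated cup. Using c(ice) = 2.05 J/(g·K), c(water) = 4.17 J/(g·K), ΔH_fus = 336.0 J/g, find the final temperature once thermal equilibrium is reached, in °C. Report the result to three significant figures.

Heat to bring ice to 0 °C and melt it: q₁ = 39.2×2.05×10.7 + 39.2×336.0 = 14031 J
Heat the water can supply cooling to 0 °C: 663.2×4.17×54.6 = 150999 J > q₁, so all ice melts.
Energy balance: 663.2×4.17×(54.6 − T) = 14031 + 39.2×4.17×(T − 0)
2765.544(54.6 − T) = 14031 + 163.464 T
150999 − 14031 = 2929.008 T
T = 136968 / 2929.008 = 46.76 °C

T_f = 46.8 °C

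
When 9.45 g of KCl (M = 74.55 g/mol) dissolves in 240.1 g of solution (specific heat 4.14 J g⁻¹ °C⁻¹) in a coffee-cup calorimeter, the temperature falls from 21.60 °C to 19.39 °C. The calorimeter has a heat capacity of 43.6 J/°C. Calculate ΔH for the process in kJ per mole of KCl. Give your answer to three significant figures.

|ΔT| = |19.39 − 21.60| = 2.21 °C
|q_surr| = (240.1 × 4.14 + 43.6) × 2.21 = 1037.614 × 2.21 = 2293 J
n(KCl) = 9.45 / 74.55 = 0.1268 mol
Temperature fell, so q_rxn = +|q_surr| = 2.293 kJ
ΔH = q_rxn / n = 18.08 kJ/mol

ΔH = 18.1 kJ/mol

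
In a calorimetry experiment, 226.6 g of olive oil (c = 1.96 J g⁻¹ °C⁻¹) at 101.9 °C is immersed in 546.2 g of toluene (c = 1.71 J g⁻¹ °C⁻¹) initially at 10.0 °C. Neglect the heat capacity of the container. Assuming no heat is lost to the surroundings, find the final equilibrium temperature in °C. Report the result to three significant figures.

Heat lost by olive oil = heat gained by toluene.
(226.6)(1.96)(101.9 − T) = (546.2)(1.71)(T − 10.0)
444.136 (101.9 − T) = 934.002 (T − 10.0)
45257 − 444.136 T = 934.002 T − 9340.0
54597.0 = 1378.138 T
T = 39.62 °C

T_f = 39.6 °C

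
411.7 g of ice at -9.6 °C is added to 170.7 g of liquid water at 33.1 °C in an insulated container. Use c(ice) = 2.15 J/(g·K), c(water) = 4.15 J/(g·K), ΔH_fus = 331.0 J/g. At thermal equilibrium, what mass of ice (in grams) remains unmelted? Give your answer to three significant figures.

m_ice remaining = 367 g

Heat to warm all ice to 0 °C: 411.7×2.15×9.6 = 8497.5 J
Heat released by water cooling to 0 °C: 170.7×4.15×33.1 = 23448 J
23448 J < 8497.5 + 411.7×331.0 = 144770.2 J, so not all ice melts; final T = 0 °C.
Heat left for melting: 23448 − 8497.5 = 14950.5 J
Mass melted = 14950.5 / 331.0 = 45.17 g
Ice remaining = 411.7 − 45.17 = 366.53 g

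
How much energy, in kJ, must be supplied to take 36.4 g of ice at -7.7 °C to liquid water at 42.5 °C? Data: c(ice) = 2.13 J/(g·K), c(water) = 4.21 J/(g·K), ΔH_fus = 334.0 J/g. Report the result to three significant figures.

q = 19.3 kJ

q1 (heat ice -7.7→0.0 °C): 36.4 × 2.13 × 7.7 = 597 J
q2 (melt at 0 °C): 36.4 × 334.0 = 12158 J
q3 (heat water 0.0→42.5 °C): 36.4 × 4.21 × 42.5 = 6513 J
Total: 597 + 12158 + 6513 = 19268 J = 19.3 kJ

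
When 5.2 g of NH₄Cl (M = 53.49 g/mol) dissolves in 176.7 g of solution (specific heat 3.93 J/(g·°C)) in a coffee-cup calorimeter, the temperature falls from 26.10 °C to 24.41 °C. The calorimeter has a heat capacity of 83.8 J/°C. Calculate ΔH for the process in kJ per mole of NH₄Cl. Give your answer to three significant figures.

|ΔT| = |24.41 − 26.10| = 1.69 °C
|q_surr| = (176.7 × 3.93 + 83.8) × 1.69 = 778.231 × 1.69 = 1315 J
n(NH₄Cl) = 5.2 / 53.49 = 0.09721 mol
Temperature fell, so q_rxn = +|q_surr| = 1.315 kJ
ΔH = q_rxn / n = 13.53 kJ/mol

ΔH = 13.5 kJ/mol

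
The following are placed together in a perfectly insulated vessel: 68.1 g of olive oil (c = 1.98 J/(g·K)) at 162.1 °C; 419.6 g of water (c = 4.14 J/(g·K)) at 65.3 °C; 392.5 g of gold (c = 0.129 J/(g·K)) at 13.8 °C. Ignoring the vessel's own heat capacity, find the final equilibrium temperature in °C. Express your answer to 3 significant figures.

Σ mᵢcᵢ(T − Tᵢ) = 0  ⇒  T = Σ mᵢcᵢTᵢ / Σ mᵢcᵢ
Σ mᵢcᵢ = 68.1×1.98 + 419.6×4.14 + 392.5×0.129 = 1922.6145
Σ mᵢcᵢTᵢ = 134.838×162.1 + 1737.144×65.3 + 50.6325×13.8 = 135990
T = 135990 / 1922.6145 = 70.73 °C

T_f = 70.7 °C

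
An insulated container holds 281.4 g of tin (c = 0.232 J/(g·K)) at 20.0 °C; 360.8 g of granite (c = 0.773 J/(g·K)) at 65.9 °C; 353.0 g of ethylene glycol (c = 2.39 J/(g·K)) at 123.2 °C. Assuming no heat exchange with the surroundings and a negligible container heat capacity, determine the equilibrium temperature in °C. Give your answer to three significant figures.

Σ mᵢcᵢ(T − Tᵢ) = 0  ⇒  T = Σ mᵢcᵢTᵢ / Σ mᵢcᵢ
Σ mᵢcᵢ = 281.4×0.232 + 360.8×0.773 + 353.0×2.39 = 1187.8532
Σ mᵢcᵢTᵢ = 65.2848×20.0 + 278.8984×65.9 + 843.67×123.2 = 123630
T = 123630 / 1187.8532 = 104.1 °C

T_f = 104 °C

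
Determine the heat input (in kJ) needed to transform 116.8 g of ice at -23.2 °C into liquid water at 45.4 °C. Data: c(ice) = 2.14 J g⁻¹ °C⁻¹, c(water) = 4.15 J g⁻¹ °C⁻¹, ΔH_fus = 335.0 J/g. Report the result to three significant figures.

q = 66.9 kJ

q1 (heat ice -23.2→0.0 °C): 116.8 × 2.14 × 23.2 = 5799 J
q2 (melt at 0 °C): 116.8 × 335.0 = 39128 J
q3 (heat water 0.0→45.4 °C): 116.8 × 4.15 × 45.4 = 22006 J
Total: 5799 + 39128 + 22006 = 66933 J = 66.9 kJ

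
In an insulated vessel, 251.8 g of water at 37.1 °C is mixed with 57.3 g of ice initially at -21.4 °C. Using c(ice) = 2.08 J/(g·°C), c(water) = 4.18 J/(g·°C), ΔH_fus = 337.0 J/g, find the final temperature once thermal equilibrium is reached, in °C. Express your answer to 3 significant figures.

Heat to bring ice to 0 °C and melt it: q₁ = 57.3×2.08×21.4 + 57.3×337.0 = 21861 J
Heat the water can supply cooling to 0 °C: 251.8×4.18×37.1 = 39048.6 J > q₁, so all ice melts.
Energy balance: 251.8×4.18×(37.1 − T) = 21861 + 57.3×4.18×(T − 0)
1052.524(37.1 − T) = 21861 + 239.514 T
39048.6 − 21861 = 1292.038 T
T = 17187.6 / 1292.038 = 13.30 °C

T_f = 13.3 °C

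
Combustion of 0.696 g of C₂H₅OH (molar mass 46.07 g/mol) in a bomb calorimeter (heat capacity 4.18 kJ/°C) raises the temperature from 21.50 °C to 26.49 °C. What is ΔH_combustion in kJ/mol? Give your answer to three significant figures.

ΔT = 26.49 − 21.50 = 4.99 °C
q_cal = C_cal × ΔT = 4.18 × 4.99 = 20.8582 kJ
n = 0.696 / 46.07 = 0.01511 mol
q_rxn = −q_cal = -20.8582 kJ
ΔH = -20.8582 / 0.01511 = -1380 kJ/mol

ΔH = -1380 kJ/mol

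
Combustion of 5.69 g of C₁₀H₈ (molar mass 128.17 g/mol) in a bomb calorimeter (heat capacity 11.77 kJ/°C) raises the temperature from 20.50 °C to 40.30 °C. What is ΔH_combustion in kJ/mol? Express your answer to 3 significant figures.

ΔT = 40.30 − 20.50 = 19.80 °C
q_cal = C_cal × ΔT = 11.77 × 19.80 = 233.046 kJ
n = 5.69 / 128.17 = 0.04439 mol
q_rxn = −q_cal = -233.046 kJ
ΔH = -233.046 / 0.04439 = -5250 kJ/mol

ΔH = -5250 kJ/mol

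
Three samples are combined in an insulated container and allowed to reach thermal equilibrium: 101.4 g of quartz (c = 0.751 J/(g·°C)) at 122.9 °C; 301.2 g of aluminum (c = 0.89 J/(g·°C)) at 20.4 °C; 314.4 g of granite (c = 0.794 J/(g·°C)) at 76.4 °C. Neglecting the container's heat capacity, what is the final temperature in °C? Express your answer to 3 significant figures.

Σ mᵢcᵢ(T − Tᵢ) = 0  ⇒  T = Σ mᵢcᵢTᵢ / Σ mᵢcᵢ
Σ mᵢcᵢ = 101.4×0.751 + 301.2×0.89 + 314.4×0.794 = 593.8530
Σ mᵢcᵢTᵢ = 76.1514×122.9 + 268.068×20.4 + 249.6336×76.4 = 33900
T = 33900 / 593.8530 = 57.08 °C

T_f = 57.1 °C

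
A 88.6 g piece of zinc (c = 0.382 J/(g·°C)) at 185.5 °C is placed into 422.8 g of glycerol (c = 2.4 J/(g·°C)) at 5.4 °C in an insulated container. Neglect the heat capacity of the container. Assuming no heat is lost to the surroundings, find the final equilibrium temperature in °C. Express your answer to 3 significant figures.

Heat lost by zinc = heat gained by glycerol.
(88.6)(0.382)(185.5 − T) = (422.8)(2.4)(T − 5.4)
33.8452 (185.5 − T) = 1014.72 (T − 5.4)
6278.3 − 33.8452 T = 1014.72 T − 5479.5
11757.8 = 1048.5652 T
T = 11.21 °C

T_f = 11.2 °C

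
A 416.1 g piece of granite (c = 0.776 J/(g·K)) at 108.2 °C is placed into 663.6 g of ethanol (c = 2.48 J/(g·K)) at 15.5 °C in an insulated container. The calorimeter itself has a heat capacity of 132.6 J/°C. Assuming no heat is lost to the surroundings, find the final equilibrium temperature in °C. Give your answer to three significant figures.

T_f = 29.7 °C

Heat lost by granite = heat gained by ethanol + calorimeter.
(416.1)(0.776)(108.2 − T) = [(663.6)(2.48) + 132.6](T − 15.5)
322.8936 (108.2 − T) = 1778.328 (T − 15.5)
34937 − 322.8936 T = 1778.328 T − 27564
62501 = 2101.2216 T
T = 29.745 °C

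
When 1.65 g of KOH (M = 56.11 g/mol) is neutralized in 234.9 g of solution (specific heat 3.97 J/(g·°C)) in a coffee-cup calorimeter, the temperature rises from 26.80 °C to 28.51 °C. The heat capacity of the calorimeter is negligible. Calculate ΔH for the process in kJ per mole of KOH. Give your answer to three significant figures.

|ΔT| = |28.51 − 26.80| = 1.71 °C
|q_surr| = (234.9 × 3.97) × 1.71 = 932.553 × 1.71 = 1595 J
n(KOH) = 1.65 / 56.11 = 0.02941 mol
Temperature rose, so q_rxn = −|q_surr| = -1.595 kJ
ΔH = q_rxn / n = -54.23 kJ/mol

ΔH = -54.2 kJ/mol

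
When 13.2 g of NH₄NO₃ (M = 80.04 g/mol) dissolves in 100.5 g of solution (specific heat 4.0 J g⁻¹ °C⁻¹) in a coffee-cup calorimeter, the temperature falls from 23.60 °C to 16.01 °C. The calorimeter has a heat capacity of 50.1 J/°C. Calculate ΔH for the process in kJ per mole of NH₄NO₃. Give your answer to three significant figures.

ΔH = 20.8 kJ/mol

|ΔT| = |16.01 − 23.60| = 7.59 °C
|q_surr| = (100.5 × 4.0 + 50.1) × 7.59 = 452.1 × 7.59 = 3431 J
n(NH₄NO₃) = 13.2 / 80.04 = 0.1649 mol
Temperature fell, so q_rxn = +|q_surr| = 3.431 kJ
ΔH = q_rxn / n = 20.81 kJ/mol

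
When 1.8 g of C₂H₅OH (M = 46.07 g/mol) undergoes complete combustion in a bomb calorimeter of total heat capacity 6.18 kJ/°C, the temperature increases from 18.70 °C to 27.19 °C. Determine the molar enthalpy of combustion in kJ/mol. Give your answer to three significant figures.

ΔT = 27.19 − 18.70 = 8.49 °C
q_cal = C_cal × ΔT = 6.18 × 8.49 = 52.4682 kJ
n = 1.8 / 46.07 = 0.03907 mol
q_rxn = −q_cal = -52.4682 kJ
ΔH = -52.4682 / 0.03907 = -1343 kJ/mol

ΔH = -1340 kJ/mol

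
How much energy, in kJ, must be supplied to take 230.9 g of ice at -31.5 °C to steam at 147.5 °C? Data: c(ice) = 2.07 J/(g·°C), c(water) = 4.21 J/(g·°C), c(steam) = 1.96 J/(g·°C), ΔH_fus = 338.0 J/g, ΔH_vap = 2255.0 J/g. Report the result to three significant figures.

q = 732 kJ

q1 (heat ice -31.5→0.0 °C): 230.9 × 2.07 × 31.5 = 15056 J
q2 (melt at 0 °C): 230.9 × 338.0 = 78044 J
q3 (heat water 0.0→100.0 °C): 230.9 × 4.21 × 100.0 = 97209 J
q4 (vaporize at 100 °C): 230.9 × 2255.0 = 520680 J
q5 (heat steam 100.0→147.5 °C): 230.9 × 1.96 × 47.5 = 21497 J
Total: 15056 + 78044 + 97209 + 520680 + 21497 = 732486 J = 732 kJ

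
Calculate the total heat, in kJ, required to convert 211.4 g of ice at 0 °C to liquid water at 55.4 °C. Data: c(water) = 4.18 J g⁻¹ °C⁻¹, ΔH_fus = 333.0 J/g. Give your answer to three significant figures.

q1 (melt at 0 °C): 211.4 × 333.0 = 70396 J
q2 (heat water 0.0→55.4 °C): 211.4 × 4.18 × 55.4 = 48954 J
Total: 70396 + 48954 = 119350 J = 119 kJ

q = 119 kJ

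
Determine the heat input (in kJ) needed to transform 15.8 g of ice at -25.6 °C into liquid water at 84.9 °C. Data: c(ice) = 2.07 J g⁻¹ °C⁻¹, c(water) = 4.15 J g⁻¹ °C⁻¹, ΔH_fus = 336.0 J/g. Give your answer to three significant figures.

q1 (heat ice -25.6→0.0 °C): 15.8 × 2.07 × 25.6 = 837 J
q2 (melt at 0 °C): 15.8 × 336.0 = 5309 J
q3 (heat water 0.0→84.9 °C): 15.8 × 4.15 × 84.9 = 5567 J
Total: 837 + 5309 + 5567 = 11713 J = 11.7 kJ

q = 11.7 kJ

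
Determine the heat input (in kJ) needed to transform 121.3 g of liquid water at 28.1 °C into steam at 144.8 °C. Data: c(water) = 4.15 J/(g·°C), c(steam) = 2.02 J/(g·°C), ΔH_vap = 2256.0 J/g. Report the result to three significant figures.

q = 321 kJ

q1 (heat water 28.1→100.0 °C): 121.3 × 4.15 × 71.9 = 36194 J
q2 (vaporize at 100 °C): 121.3 × 2256.0 = 273653 J
q3 (heat steam 100.0→144.8 °C): 121.3 × 2.02 × 44.8 = 10977 J
Total: 36194 + 273653 + 10977 = 320824 J = 321 kJ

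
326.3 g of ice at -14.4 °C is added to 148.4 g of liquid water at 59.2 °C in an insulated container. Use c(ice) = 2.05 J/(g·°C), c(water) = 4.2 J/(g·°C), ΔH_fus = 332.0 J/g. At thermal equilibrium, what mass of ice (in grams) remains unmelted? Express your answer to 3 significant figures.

Heat to warm all ice to 0 °C: 326.3×2.05×14.4 = 9632.4 J
Heat released by water cooling to 0 °C: 148.4×4.2×59.2 = 36898 J
36898 J < 9632.4 + 326.3×332.0 = 117964.0 J, so not all ice melts; final T = 0 °C.
Heat left for melting: 36898 − 9632.4 = 27265.6 J
Mass melted = 27265.6 / 332.0 = 82.13 g
Ice remaining = 326.3 − 82.13 = 244.17 g

m_ice remaining = 244 g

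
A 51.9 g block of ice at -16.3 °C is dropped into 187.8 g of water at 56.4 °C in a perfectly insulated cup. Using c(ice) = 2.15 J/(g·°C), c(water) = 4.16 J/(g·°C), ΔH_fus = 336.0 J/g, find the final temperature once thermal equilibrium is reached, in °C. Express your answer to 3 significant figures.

Heat to bring ice to 0 °C and melt it: q₁ = 51.9×2.15×16.3 + 51.9×336.0 = 19257 J
Heat the water can supply cooling to 0 °C: 187.8×4.16×56.4 = 44062.4 J > q₁, so all ice melts.
Energy balance: 187.8×4.16×(56.4 − T) = 19257 + 51.9×4.16×(T − 0)
781.248(56.4 − T) = 19257 + 215.904 T
44062.4 − 19257 = 997.152 T
T = 24805.4 / 997.152 = 24.88 °C

T_f = 24.9 °C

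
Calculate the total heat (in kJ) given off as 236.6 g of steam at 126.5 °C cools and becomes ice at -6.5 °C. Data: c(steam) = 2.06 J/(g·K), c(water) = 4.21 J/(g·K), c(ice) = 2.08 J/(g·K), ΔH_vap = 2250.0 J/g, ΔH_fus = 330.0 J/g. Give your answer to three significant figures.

q1 (cool steam 126.5→100 °C): 236.6 × 2.06 × 26.5 = 12916 J
q2 (condense at 100 °C): 236.6 × 2250.0 = 532350 J
q3 (cool water 100→0 °C): 236.6 × 4.21 × 100.0 = 99609 J
q4 (freeze at 0 °C): 236.6 × 330.0 = 78078 J
q5 (cool ice 0→-6.5 °C): 236.6 × 2.08 × 6.5 = 3199 J
Total: 12916 + 532350 + 99609 + 78078 + 3199 = 726152 J = 726 kJ

q = 726 kJ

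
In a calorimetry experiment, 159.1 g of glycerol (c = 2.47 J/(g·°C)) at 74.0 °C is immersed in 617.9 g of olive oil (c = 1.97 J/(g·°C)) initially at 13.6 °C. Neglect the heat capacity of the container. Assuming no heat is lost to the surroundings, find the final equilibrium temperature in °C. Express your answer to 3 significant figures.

Heat lost by glycerol = heat gained by olive oil.
(159.1)(2.47)(74.0 − T) = (617.9)(1.97)(T − 13.6)
392.977 (74.0 − T) = 1217.263 (T − 13.6)
29080 − 392.977 T = 1217.263 T − 16555
45635 = 1610.240 T
T = 28.34 °C

T_f = 28.3 °C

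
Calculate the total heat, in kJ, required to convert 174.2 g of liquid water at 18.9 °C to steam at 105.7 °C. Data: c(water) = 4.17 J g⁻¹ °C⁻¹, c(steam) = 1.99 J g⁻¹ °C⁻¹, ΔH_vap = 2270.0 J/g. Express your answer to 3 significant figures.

q1 (heat water 18.9→100.0 °C): 174.2 × 4.17 × 81.1 = 58912 J
q2 (vaporize at 100 °C): 174.2 × 2270.0 = 395434 J
q3 (heat steam 100.0→105.7 °C): 174.2 × 1.99 × 5.7 = 1976 J
Total: 58912 + 395434 + 1976 = 456322 J = 456 kJ

q = 456 kJ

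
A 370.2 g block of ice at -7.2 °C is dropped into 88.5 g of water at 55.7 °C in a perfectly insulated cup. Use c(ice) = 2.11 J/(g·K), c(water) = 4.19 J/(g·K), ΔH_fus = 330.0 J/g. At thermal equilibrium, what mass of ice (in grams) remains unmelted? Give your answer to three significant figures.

m_ice remaining = 325 g

Heat to warm all ice to 0 °C: 370.2×2.11×7.2 = 5624.1 J
Heat released by water cooling to 0 °C: 88.5×4.19×55.7 = 20654 J
20654 J < 5624.1 + 370.2×330.0 = 127790.1 J, so not all ice melts; final T = 0 °C.
Heat left for melting: 20654 − 5624.1 = 15029.9 J
Mass melted = 15029.9 / 330.0 = 45.55 g
Ice remaining = 370.2 − 45.55 = 324.65 g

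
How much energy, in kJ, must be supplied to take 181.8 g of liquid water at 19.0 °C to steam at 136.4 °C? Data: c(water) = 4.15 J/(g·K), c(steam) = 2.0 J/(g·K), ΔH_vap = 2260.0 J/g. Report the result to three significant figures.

q = 485 kJ

q1 (heat water 19.0→100.0 °C): 181.8 × 4.15 × 81.0 = 61112 J
q2 (vaporize at 100 °C): 181.8 × 2260.0 = 410868 J
q3 (heat steam 100.0→136.4 °C): 181.8 × 2.0 × 36.4 = 13235 J
Total: 61112 + 410868 + 13235 = 485215 J = 485 kJ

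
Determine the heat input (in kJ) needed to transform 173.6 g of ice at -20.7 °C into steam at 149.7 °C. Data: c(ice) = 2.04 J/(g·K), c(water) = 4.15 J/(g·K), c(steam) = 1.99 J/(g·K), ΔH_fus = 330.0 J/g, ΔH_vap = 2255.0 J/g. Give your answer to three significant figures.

q1 (heat ice -20.7→0.0 °C): 173.6 × 2.04 × 20.7 = 7331 J
q2 (melt at 0 °C): 173.6 × 330.0 = 57288 J
q3 (heat water 0.0→100.0 °C): 173.6 × 4.15 × 100.0 = 72044 J
q4 (vaporize at 100 °C): 173.6 × 2255.0 = 391468 J
q5 (heat steam 100.0→149.7 °C): 173.6 × 1.99 × 49.7 = 17170 J
Total: 7331 + 57288 + 72044 + 391468 + 17170 = 545301 J = 545 kJ

q = 545 kJ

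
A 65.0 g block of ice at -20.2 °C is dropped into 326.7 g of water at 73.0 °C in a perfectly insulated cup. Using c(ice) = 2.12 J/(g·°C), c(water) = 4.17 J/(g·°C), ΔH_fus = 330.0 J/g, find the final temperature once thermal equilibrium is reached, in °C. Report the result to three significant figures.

T_f = 46.0 °C

Heat to bring ice to 0 °C and melt it: q₁ = 65.0×2.12×20.2 + 65.0×330.0 = 24234 J
Heat the water can supply cooling to 0 °C: 326.7×4.17×73.0 = 99450.7 J > q₁, so all ice melts.
Energy balance: 326.7×4.17×(73.0 − T) = 24234 + 65.0×4.17×(T − 0)
1362.339(73.0 − T) = 24234 + 271.05 T
99450.7 − 24234 = 1633.389 T
T = 75216.7 / 1633.389 = 46.049 °C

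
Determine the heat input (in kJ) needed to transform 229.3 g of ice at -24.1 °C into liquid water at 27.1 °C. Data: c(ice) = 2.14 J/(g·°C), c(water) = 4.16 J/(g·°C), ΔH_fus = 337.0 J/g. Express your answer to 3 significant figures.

q1 (heat ice -24.1→0.0 °C): 229.3 × 2.14 × 24.1 = 11826 J
q2 (melt at 0 °C): 229.3 × 337.0 = 77274 J
q3 (heat water 0.0→27.1 °C): 229.3 × 4.16 × 27.1 = 25850 J
Total: 11826 + 77274 + 25850 = 114950 J = 115 kJ

q = 115 kJ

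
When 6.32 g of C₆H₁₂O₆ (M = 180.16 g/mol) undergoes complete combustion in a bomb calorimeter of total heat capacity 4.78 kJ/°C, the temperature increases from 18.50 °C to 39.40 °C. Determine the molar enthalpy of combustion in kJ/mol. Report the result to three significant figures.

ΔH = -2850 kJ/mol

ΔT = 39.40 − 18.50 = 20.90 °C
q_cal = C_cal × ΔT = 4.78 × 20.90 = 99.902 kJ
n = 6.32 / 180.16 = 0.03508 mol
q_rxn = −q_cal = -99.902 kJ
ΔH = -99.902 / 0.03508 = -2848 kJ/mol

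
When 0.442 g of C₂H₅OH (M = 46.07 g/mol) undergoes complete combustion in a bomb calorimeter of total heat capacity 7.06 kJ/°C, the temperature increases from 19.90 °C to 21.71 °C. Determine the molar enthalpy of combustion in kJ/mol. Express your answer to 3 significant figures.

ΔH = -1330 kJ/mol

ΔT = 21.71 − 19.90 = 1.81 °C
q_cal = C_cal × ΔT = 7.06 × 1.81 = 12.7786 kJ
n = 0.442 / 46.07 = 0.009594 mol
q_rxn = −q_cal = -12.7786 kJ
ΔH = -12.7786 / 0.009594 = -1332 kJ/mol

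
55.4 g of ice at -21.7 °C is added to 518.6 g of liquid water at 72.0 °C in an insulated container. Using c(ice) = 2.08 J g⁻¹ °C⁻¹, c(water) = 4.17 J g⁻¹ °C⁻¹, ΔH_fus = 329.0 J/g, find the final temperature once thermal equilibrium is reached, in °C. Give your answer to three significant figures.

T_f = 56.4 °C

Heat to bring ice to 0 °C and melt it: q₁ = 55.4×2.08×21.7 + 55.4×329.0 = 20727 J
Heat the water can supply cooling to 0 °C: 518.6×4.17×72.0 = 155704 J > q₁, so all ice melts.
Energy balance: 518.6×4.17×(72.0 − T) = 20727 + 55.4×4.17×(T − 0)
2162.562(72.0 − T) = 20727 + 231.018 T
155704 − 20727 = 2393.580 T
T = 134977 / 2393.580 = 56.39 °C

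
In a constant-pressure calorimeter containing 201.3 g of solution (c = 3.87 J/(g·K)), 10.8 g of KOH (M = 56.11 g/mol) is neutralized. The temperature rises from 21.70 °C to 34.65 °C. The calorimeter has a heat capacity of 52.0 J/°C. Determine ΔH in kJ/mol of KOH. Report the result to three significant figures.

ΔH = -55.9 kJ/mol

|ΔT| = |34.65 − 21.70| = 12.95 °C
|q_surr| = (201.3 × 3.87 + 52.0) × 12.95 = 831.031 × 12.95 = 10760 J
n(KOH) = 10.8 / 56.11 = 0.1925 mol
Temperature rose, so q_rxn = −|q_surr| = -10.76 kJ
ΔH = q_rxn / n = -55.90 kJ/mol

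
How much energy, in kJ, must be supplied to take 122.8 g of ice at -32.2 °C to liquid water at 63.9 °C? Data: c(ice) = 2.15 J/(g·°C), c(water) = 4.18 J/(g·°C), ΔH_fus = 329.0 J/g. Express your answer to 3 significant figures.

q = 81.7 kJ

q1 (heat ice -32.2→0.0 °C): 122.8 × 2.15 × 32.2 = 8501 J
q2 (melt at 0 °C): 122.8 × 329.0 = 40401 J
q3 (heat water 0.0→63.9 °C): 122.8 × 4.18 × 63.9 = 32800 J
Total: 8501 + 40401 + 32800 = 81702 J = 81.7 kJ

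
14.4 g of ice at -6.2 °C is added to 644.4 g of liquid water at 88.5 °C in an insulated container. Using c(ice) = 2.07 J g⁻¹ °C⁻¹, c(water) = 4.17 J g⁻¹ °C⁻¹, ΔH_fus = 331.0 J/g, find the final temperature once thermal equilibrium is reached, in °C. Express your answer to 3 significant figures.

T_f = 84.8 °C

Heat to bring ice to 0 °C and melt it: q₁ = 14.4×2.07×6.2 + 14.4×331.0 = 4951.2 J
Heat the water can supply cooling to 0 °C: 644.4×4.17×88.5 = 237813 J > q₁, so all ice melts.
Energy balance: 644.4×4.17×(88.5 − T) = 4951.2 + 14.4×4.17×(T − 0)
2687.148(88.5 − T) = 4951.2 + 60.048 T
237813 − 4951.2 = 2747.196 T
T = 232861.8 / 2747.196 = 84.76 °C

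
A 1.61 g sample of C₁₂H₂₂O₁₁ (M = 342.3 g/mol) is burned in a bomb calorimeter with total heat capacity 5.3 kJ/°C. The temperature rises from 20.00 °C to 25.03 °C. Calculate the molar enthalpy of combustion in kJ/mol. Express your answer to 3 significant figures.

ΔT = 25.03 − 20.00 = 5.03 °C
q_cal = C_cal × ΔT = 5.3 × 5.03 = 26.659 kJ
n = 1.61 / 342.3 = 0.004703 mol
q_rxn = −q_cal = -26.659 kJ
ΔH = -26.659 / 0.004703 = -5669 kJ/mol

ΔH = -5670 kJ/mol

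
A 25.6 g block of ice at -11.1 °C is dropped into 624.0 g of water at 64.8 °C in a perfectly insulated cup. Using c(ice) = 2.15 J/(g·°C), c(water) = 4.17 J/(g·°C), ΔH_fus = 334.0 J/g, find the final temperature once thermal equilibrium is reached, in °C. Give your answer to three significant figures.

T_f = 58.9 °C

Heat to bring ice to 0 °C and melt it: q₁ = 25.6×2.15×11.1 + 25.6×334.0 = 9161.3 J
Heat the water can supply cooling to 0 °C: 624.0×4.17×64.8 = 168615 J > q₁, so all ice melts.
Energy balance: 624.0×4.17×(64.8 − T) = 9161.3 + 25.6×4.17×(T − 0)
2602.08(64.8 − T) = 9161.3 + 106.752 T
168615 − 9161.3 = 2708.832 T
T = 159453.7 / 2708.832 = 58.86 °C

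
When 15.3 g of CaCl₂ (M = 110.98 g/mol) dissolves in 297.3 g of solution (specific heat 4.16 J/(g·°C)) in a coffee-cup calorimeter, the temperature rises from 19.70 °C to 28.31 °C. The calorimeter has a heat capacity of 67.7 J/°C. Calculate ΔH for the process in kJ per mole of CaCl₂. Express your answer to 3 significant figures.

ΔH = -81.5 kJ/mol

|ΔT| = |28.31 − 19.70| = 8.61 °C
|q_surr| = (297.3 × 4.16 + 67.7) × 8.61 = 1304.468 × 8.61 = 11231 J
n(CaCl₂) = 15.3 / 110.98 = 0.13786 mol
Temperature rose, so q_rxn = −|q_surr| = -11.231 kJ
ΔH = q_rxn / n = -81.47 kJ/mol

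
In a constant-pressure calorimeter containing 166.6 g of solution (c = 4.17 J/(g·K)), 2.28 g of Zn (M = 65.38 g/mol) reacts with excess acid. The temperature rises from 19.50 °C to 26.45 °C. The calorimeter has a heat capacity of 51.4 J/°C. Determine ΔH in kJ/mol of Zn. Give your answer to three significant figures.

ΔH = -149 kJ/mol

|ΔT| = |26.45 − 19.50| = 6.95 °C
|q_surr| = (166.6 × 4.17 + 51.4) × 6.95 = 746.122 × 6.95 = 5186 J
n(Zn) = 2.28 / 65.38 = 0.03487 mol
Temperature rose, so q_rxn = −|q_surr| = -5.186 kJ
ΔH = q_rxn / n = -148.7 kJ/mol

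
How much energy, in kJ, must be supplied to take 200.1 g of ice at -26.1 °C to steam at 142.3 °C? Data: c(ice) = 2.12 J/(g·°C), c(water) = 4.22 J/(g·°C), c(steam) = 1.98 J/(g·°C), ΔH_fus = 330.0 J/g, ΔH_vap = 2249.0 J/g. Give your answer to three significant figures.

q = 628 kJ

q1 (heat ice -26.1→0.0 °C): 200.1 × 2.12 × 26.1 = 11072 J
q2 (melt at 0 °C): 200.1 × 330.0 = 66033 J
q3 (heat water 0.0→100.0 °C): 200.1 × 4.22 × 100.0 = 84442 J
q4 (vaporize at 100 °C): 200.1 × 2249.0 = 450025 J
q5 (heat steam 100.0→142.3 °C): 200.1 × 1.98 × 42.3 = 16759 J
Total: 11072 + 66033 + 84442 + 450025 + 16759 = 628331 J = 628 kJ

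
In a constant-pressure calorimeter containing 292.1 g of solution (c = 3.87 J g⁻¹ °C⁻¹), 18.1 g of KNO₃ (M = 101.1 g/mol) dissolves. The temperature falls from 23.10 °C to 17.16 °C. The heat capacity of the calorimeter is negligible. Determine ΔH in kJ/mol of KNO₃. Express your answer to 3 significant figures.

ΔH = 37.5 kJ/mol

|ΔT| = |17.16 − 23.10| = 5.94 °C
|q_surr| = (292.1 × 3.87) × 5.94 = 1130.427 × 5.94 = 6715 J
n(KNO₃) = 18.1 / 101.1 = 0.1790 mol
Temperature fell, so q_rxn = +|q_surr| = 6.715 kJ
ΔH = q_rxn / n = 37.51 kJ/mol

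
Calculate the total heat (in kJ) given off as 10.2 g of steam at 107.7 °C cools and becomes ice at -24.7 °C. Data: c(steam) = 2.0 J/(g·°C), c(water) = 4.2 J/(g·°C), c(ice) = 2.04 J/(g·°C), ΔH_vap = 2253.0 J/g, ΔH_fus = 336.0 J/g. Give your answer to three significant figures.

q = 31.4 kJ

q1 (cool steam 107.7→100 °C): 10.2 × 2.0 × 7.7 = 157 J
q2 (condense at 100 °C): 10.2 × 2253.0 = 22981 J
q3 (cool water 100→0 °C): 10.2 × 4.2 × 100.0 = 4284 J
q4 (freeze at 0 °C): 10.2 × 336.0 = 3427 J
q5 (cool ice 0→-24.7 °C): 10.2 × 2.04 × 24.7 = 514 J
Total: 157 + 22981 + 4284 + 3427 + 514 = 31363 J = 31.4 kJ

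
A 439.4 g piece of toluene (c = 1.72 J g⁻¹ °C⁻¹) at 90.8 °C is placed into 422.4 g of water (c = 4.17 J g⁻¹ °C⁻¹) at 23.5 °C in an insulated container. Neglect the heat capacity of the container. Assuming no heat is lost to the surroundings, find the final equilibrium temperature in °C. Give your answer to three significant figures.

Heat lost by toluene = heat gained by water.
(439.4)(1.72)(90.8 − T) = (422.4)(4.17)(T − 23.5)
755.768 (90.8 − T) = 1761.408 (T − 23.5)
68624 − 755.768 T = 1761.408 T − 41393
110017 = 2517.176 T
T = 43.71 °C

T_f = 43.7 °C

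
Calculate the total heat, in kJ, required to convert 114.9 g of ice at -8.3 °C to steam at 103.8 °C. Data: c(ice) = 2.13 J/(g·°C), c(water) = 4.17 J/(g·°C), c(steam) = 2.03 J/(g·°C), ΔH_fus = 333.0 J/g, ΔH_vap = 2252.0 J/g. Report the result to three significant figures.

q = 348 kJ

q1 (heat ice -8.3→0.0 °C): 114.9 × 2.13 × 8.3 = 2031 J
q2 (melt at 0 °C): 114.9 × 333.0 = 38262 J
q3 (heat water 0.0→100.0 °C): 114.9 × 4.17 × 100.0 = 47913 J
q4 (vaporize at 100 °C): 114.9 × 2252.0 = 258755 J
q5 (heat steam 100.0→103.8 °C): 114.9 × 2.03 × 3.8 = 886 J
Total: 2031 + 38262 + 47913 + 258755 + 886 = 347847 J = 348 kJ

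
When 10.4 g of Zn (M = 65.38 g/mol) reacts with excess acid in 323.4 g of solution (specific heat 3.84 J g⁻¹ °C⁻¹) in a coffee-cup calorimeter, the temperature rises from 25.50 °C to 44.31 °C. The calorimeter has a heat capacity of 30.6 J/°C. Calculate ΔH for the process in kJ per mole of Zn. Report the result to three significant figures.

ΔH = -150 kJ/mol

|ΔT| = |44.31 − 25.50| = 18.81 °C
|q_surr| = (323.4 × 3.84 + 30.6) × 18.81 = 1272.456 × 18.81 = 23930 J
n(Zn) = 10.4 / 65.38 = 0.1591 mol
Temperature rose, so q_rxn = −|q_surr| = -23.93 kJ
ΔH = q_rxn / n = -150.4 kJ/mol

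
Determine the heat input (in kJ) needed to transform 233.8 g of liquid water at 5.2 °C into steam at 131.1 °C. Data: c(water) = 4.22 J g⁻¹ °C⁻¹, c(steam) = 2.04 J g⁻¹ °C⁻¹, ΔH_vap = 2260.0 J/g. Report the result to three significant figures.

q = 637 kJ

q1 (heat water 5.2→100.0 °C): 233.8 × 4.22 × 94.8 = 93533 J
q2 (vaporize at 100 °C): 233.8 × 2260.0 = 528388 J
q3 (heat steam 100.0→131.1 °C): 233.8 × 2.04 × 31.1 = 14833 J
Total: 93533 + 528388 + 14833 = 636754 J = 637 kJ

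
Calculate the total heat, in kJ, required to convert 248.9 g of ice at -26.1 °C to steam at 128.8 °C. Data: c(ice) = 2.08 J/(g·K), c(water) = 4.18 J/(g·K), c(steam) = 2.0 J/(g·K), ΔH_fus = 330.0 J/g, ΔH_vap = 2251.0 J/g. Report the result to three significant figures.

q1 (heat ice -26.1→0.0 °C): 248.9 × 2.08 × 26.1 = 13512 J
q2 (melt at 0 °C): 248.9 × 330.0 = 82137 J
q3 (heat water 0.0→100.0 °C): 248.9 × 4.18 × 100.0 = 104040 J
q4 (vaporize at 100 °C): 248.9 × 2251.0 = 560274 J
q5 (heat steam 100.0→128.8 °C): 248.9 × 2.0 × 28.8 = 14337 J
Total: 13512 + 82137 + 104040 + 560274 + 14337 = 774300 J = 774 kJ

q = 774 kJ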